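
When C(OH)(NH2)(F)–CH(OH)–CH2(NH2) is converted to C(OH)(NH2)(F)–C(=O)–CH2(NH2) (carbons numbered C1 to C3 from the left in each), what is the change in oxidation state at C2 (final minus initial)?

+2

Before: C2 has 2 bonds to C, 1 bond to H, 1 bond to O → oxidation state 0.
After: C2 has 2 bonds to C, 2 bonds to O → oxidation state +2.
Δ = +2 − (0) = +2, so this is an oxidation at C2.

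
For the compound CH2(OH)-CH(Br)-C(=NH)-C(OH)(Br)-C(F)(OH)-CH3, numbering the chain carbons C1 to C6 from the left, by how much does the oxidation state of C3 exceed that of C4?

0

C3: 2C, 2N → 0 + 2 = +2
C4: 2C, 1O, 1Br → 0 + 1 + 1 = +2
Difference: +2 − (+2) = 0.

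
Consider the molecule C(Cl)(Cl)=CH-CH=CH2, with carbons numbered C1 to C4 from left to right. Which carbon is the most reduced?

Count +1 for every bond to an atom more electronegative than carbon and −1 for every bond to one less electronegative; C–C bonds are 0. Tallying each carbon:
C1: 2C, 2Cl → 0 + 2 = +2
C2: 3C, 1H → 0 − 1 = -1
C3: 3C, 1H → 0 − 1 = -1
C4: 2C, 2H → 0 − 2 = -2
The most reduced carbon is C4 at -2.

C4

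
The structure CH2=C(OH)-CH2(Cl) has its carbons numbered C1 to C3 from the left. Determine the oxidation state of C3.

-1

Count +1 for every bond to an atom more electronegative than carbon and −1 for every bond to one less electronegative; C–C bonds are 0.
C3 has one bond to C (0), one bond to Cl (+1), one bond to H (-1), one bond to H (-1).
Oxidation state = 0 + 1 − 1 − 1 = -1.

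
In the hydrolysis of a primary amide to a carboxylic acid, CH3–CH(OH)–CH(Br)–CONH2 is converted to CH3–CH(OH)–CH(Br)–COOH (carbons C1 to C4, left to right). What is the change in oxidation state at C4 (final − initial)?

Before: C4 has 1 bond to C, 2 bonds to O, 1 bond to N → oxidation state +3.
After: C4 has 1 bond to C, 3 bonds to O → oxidation state +3.
Δ = +3 − (+3) = 0, so no net redox change at C4.

0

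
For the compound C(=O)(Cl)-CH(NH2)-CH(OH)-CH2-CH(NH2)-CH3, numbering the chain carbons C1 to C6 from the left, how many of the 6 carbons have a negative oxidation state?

2

Bonds to more-electronegative neighbours contribute +1 each, bonds to H or metals contribute −1 each, and C–C bonds contribute 0. Tallying each carbon:
C1: 1C, 2O, 1Cl → 0 + 2 + 1 = +3
C2: 2C, 1H, 1N → 0 − 1 + 1 = 0
C3: 2C, 1H, 1O → 0 − 1 + 1 = 0
C4: 2C, 2H → 0 − 2 = -2
C5: 2C, 1H, 1N → 0 − 1 + 1 = 0
C6: 1C, 3H → 0 − 3 = -3
2 carbons (C4, C6) meet the condition.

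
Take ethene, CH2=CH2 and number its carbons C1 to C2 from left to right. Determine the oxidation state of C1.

-2

C1 has one bond to H (-1), one bond to H (-1), a double bond to C (2×0 = 0).
Oxidation state = -1 − 1 + 0 = -2.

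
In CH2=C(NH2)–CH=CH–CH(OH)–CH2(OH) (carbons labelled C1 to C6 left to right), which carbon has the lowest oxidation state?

C1

Each bond to a more electronegative atom (O, N, halogen) counts +1, each bond to a less electronegative atom (H, metal, B, Si) counts −1, and each C–C bond counts 0. Tallying each carbon:
C1: 2C, 2H → 0 − 2 = -2
C2: 3C, 1N → 0 + 1 = +1
C3: 3C, 1H → 0 − 1 = -1
C4: 3C, 1H → 0 − 1 = -1
C5: 2C, 1H, 1O → 0 − 1 + 1 = 0
C6: 1C, 2H, 1O → 0 − 2 + 1 = -1
The most reduced carbon is C1 at -2.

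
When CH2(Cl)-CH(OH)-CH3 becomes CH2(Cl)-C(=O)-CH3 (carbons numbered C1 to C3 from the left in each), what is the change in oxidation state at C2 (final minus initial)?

Before: C2 has 2 bonds to C, 1 bond to H, 1 bond to O → oxidation state 0.
After: C2 has 2 bonds to C, 2 bonds to O → oxidation state +2.
Δ = +2 − (0) = +2, so this is an oxidation at C2.

+2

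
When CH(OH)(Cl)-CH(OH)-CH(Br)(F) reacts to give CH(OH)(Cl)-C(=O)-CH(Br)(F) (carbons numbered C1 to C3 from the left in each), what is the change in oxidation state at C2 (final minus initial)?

Before: C2 has 2 bonds to C, 1 bond to H, 1 bond to O → oxidation state 0.
After: C2 has 2 bonds to C, 2 bonds to O → oxidation state +2.
Δ = +2 − (0) = +2, so this is an oxidation at C2.

+2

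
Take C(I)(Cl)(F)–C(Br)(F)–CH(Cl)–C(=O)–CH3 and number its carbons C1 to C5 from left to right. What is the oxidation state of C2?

C2 has one bond to C (0), one bond to C (0), one bond to Br (+1), one bond to F (+1).
Oxidation state = 0 + 0 + 1 + 1 = +2.

+2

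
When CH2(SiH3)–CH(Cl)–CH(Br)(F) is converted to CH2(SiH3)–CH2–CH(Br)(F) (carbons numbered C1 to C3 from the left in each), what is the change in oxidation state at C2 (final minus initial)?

Before: C2 has 2 bonds to C, 1 bond to H, 1 bond to Cl → oxidation state 0.
After: C2 has 2 bonds to C, 2 bonds to H → oxidation state -2.
Δ = -2 − (0) = -2, so this is a reduction at C2.

-2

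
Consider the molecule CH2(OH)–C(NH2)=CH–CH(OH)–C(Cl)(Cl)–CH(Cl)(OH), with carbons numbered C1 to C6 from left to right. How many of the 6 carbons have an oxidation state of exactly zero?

1

Tallying each carbon's bonds:
C1: 1C, 2H, 1O → 0 − 2 + 1 = -1
C2: 3C, 1N → 0 + 1 = +1
C3: 3C, 1H → 0 − 1 = -1
C4: 2C, 1H, 1O → 0 − 1 + 1 = 0
C5: 2C, 2Cl → 0 + 2 = +2
C6: 1C, 1H, 1O, 1Cl → 0 − 1 + 1 + 1 = +1
1 carbon (C4) meets the condition.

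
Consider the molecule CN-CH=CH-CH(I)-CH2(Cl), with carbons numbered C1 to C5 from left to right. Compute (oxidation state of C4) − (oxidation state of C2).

+1

C4: 2C, 1H, 1I → 0 − 1 + 1 = 0
C2: 3C, 1H → 0 − 1 = -1
Difference: 0 − (-1) = +1.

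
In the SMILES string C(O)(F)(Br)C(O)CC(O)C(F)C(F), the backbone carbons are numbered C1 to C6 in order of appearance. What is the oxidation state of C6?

-1

C6 has one bond to C (0), one bond to F (+1), one bond to H (-1), one bond to H (-1).
Oxidation state = 0 + 1 − 1 − 1 = -1.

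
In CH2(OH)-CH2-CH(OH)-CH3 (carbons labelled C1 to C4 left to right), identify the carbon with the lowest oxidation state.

C4

Tallying each carbon's bonds:
C1: 1C, 2H, 1O → 0 − 2 + 1 = -1
C2: 2C, 2H → 0 − 2 = -2
C3: 2C, 1H, 1O → 0 − 1 + 1 = 0
C4: 1C, 3H → 0 − 3 = -3
The most reduced carbon is C4 at -3.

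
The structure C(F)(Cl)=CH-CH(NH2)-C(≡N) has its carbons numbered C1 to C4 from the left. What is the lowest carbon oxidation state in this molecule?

-1

Count +1 for every bond to an atom more electronegative than carbon and −1 for every bond to one less electronegative; C–C bonds are 0. Tallying each carbon:
C1: 2C, 1F, 1Cl → 0 + 1 + 1 = +2
C2: 3C, 1H → 0 − 1 = -1
C3: 2C, 1H, 1N → 0 − 1 + 1 = 0
C4: 1C, 3N → 0 + 3 = +3
The lowest value is -1.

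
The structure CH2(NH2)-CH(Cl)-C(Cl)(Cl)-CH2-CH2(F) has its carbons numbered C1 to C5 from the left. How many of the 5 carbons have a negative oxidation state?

3

Tallying each carbon's bonds:
C1: 1C, 2H, 1N → 0 − 2 + 1 = -1
C2: 2C, 1H, 1Cl → 0 − 1 + 1 = 0
C3: 2C, 2Cl → 0 + 2 = +2
C4: 2C, 2H → 0 − 2 = -2
C5: 1C, 2H, 1F → 0 − 2 + 1 = -1
3 carbons (C1, C4, C5) meet the condition.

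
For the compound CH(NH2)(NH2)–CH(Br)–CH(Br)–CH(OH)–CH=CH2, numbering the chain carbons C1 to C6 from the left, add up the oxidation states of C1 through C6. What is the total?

Tallying each carbon's bonds:
C1: 1C, 1H, 2N → 0 − 1 + 2 = +1
C2: 2C, 1H, 1Br → 0 − 1 + 1 = 0
C3: 2C, 1H, 1Br → 0 − 1 + 1 = 0
C4: 2C, 1H, 1O → 0 − 1 + 1 = 0
C5: 3C, 1H → 0 − 1 = -1
C6: 2C, 2H → 0 − 2 = -2
Sum = +1 + 0 + 0 + 0 − 1 − 2 = -2.

-2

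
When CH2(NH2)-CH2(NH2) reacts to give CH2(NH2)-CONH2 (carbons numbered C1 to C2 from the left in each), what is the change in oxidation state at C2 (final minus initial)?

Before: C2 has 1 bond to C, 2 bonds to H, 1 bond to N → oxidation state -1.
After: C2 has 1 bond to C, 2 bonds to O, 1 bond to N → oxidation state +3.
Δ = +3 − (-1) = +4, so this is an oxidation at C2.

+4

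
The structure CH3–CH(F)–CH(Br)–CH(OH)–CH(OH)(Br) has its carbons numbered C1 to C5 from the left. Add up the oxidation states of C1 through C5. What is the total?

-2

Tallying each carbon's bonds:
C1: 1C, 3H → 0 − 3 = -3
C2: 2C, 1H, 1F → 0 − 1 + 1 = 0
C3: 2C, 1H, 1Br → 0 − 1 + 1 = 0
C4: 2C, 1H, 1O → 0 − 1 + 1 = 0
C5: 1C, 1H, 1O, 1Br → 0 − 1 + 1 + 1 = +1
Sum = -3 + 0 + 0 + 0 + 1 = -2.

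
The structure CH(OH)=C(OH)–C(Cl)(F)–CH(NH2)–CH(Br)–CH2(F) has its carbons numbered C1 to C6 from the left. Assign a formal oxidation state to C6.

-1

Each bond to a more electronegative atom (O, N, halogen) counts +1, each bond to a less electronegative atom (H, metal, B, Si) counts −1, and each C–C bond counts 0.
C6 has one bond to C (0), one bond to F (+1), one bond to H (-1), one bond to H (-1).
Oxidation state = 0 + 1 − 1 − 1 = -1.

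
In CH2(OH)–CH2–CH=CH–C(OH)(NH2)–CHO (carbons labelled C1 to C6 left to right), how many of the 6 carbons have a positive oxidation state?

Tallying each carbon's bonds:
C1: 1C, 2H, 1O → 0 − 2 + 1 = -1
C2: 2C, 2H → 0 − 2 = -2
C3: 3C, 1H → 0 − 1 = -1
C4: 3C, 1H → 0 − 1 = -1
C5: 2C, 1O, 1N → 0 + 1 + 1 = +2
C6: 1C, 1H, 2O → 0 − 1 + 2 = +1
2 carbons (C5, C6) meet the condition.

2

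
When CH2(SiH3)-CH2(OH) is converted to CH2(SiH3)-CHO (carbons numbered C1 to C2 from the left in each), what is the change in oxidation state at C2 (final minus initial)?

+2

Before: C2 has 1 bond to C, 2 bonds to H, 1 bond to O → oxidation state -1.
After: C2 has 1 bond to C, 1 bond to H, 2 bonds to O → oxidation state +1.
Δ = +1 − (-1) = +2, so this is an oxidation at C2.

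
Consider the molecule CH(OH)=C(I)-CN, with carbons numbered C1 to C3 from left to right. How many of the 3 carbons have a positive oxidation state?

Tallying each carbon's bonds:
C1: 2C, 1H, 1O → 0 − 1 + 1 = 0
C2: 3C, 1I → 0 + 1 = +1
C3: 1C, 3N → 0 + 3 = +3
2 carbons (C2, C3) meet the condition.

2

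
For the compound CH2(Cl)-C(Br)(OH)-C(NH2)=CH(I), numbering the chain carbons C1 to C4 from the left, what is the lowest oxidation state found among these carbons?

-1

Bonds to more-electronegative neighbours contribute +1 each, bonds to H or metals contribute −1 each, and C–C bonds contribute 0. Tallying each carbon:
C1: 1C, 2H, 1Cl → 0 − 2 + 1 = -1
C2: 2C, 1O, 1Br → 0 + 1 + 1 = +2
C3: 3C, 1N → 0 + 1 = +1
C4: 2C, 1H, 1I → 0 − 1 + 1 = 0
The lowest value is -1.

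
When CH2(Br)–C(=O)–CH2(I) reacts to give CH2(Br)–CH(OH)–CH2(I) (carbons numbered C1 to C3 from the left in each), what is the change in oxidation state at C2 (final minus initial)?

-2

Before: C2 has 2 bonds to C, 2 bonds to O → oxidation state +2.
After: C2 has 2 bonds to C, 1 bond to H, 1 bond to O → oxidation state 0.
Δ = 0 − (+2) = -2, so this is a reduction at C2.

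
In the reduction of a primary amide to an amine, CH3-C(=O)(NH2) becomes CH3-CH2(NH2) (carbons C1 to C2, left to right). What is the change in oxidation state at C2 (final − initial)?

Before: C2 has 1 bond to C, 2 bonds to O, 1 bond to N → oxidation state +3.
After: C2 has 1 bond to C, 2 bonds to H, 1 bond to N → oxidation state -1.
Δ = -1 − (+3) = -4, so this is a reduction at C2.

-4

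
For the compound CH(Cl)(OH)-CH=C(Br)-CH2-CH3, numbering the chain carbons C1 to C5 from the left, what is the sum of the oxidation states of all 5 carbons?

-4

Each bond to a more electronegative atom (O, N, halogen) counts +1, each bond to a less electronegative atom (H, metal, B, Si) counts −1, and each C–C bond counts 0. Tallying each carbon:
C1: 1C, 1H, 1O, 1Cl → 0 − 1 + 1 + 1 = +1
C2: 3C, 1H → 0 − 1 = -1
C3: 3C, 1Br → 0 + 1 = +1
C4: 2C, 2H → 0 − 2 = -2
C5: 1C, 3H → 0 − 3 = -3
Sum = +1 − 1 + 1 − 2 − 3 = -4.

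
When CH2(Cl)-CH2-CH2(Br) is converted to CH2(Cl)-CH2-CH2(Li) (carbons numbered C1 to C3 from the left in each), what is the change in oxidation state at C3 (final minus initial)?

Before: C3 has 1 bond to C, 2 bonds to H, 1 bond to Br → oxidation state -1.
After: C3 has 1 bond to C, 2 bonds to H, 1 bond to Li → oxidation state -3.
Δ = -3 − (-1) = -2, so this is a reduction at C3.

-2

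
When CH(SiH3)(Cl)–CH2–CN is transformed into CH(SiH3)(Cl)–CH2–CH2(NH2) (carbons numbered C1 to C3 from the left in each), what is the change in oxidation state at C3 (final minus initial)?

-4

Before: C3 has 1 bond to C, 3 bonds to N → oxidation state +3.
After: C3 has 1 bond to C, 2 bonds to H, 1 bond to N → oxidation state -1.
Δ = -1 − (+3) = -4, so this is a reduction at C3.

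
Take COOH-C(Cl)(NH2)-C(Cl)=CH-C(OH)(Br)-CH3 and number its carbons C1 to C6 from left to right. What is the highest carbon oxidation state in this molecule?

+3

Tallying each carbon's bonds:
C1: 1C, 3O → 0 + 3 = +3
C2: 2C, 1N, 1Cl → 0 + 1 + 1 = +2
C3: 3C, 1Cl → 0 + 1 = +1
C4: 3C, 1H → 0 − 1 = -1
C5: 2C, 1O, 1Br → 0 + 1 + 1 = +2
C6: 1C, 3H → 0 − 3 = -3
The highest value is +3.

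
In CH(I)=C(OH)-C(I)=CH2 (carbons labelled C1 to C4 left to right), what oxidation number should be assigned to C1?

C1 has a double bond to C (2×0 = 0), one bond to H (-1), one bond to I (+1).
Oxidation state = 0 − 1 + 1 = 0.

0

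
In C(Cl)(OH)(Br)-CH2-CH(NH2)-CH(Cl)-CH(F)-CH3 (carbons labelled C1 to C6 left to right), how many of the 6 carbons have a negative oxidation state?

2

Tallying each carbon's bonds:
C1: 1C, 1O, 1Cl, 1Br → 0 + 1 + 1 + 1 = +3
C2: 2C, 2H → 0 − 2 = -2
C3: 2C, 1H, 1N → 0 − 1 + 1 = 0
C4: 2C, 1H, 1Cl → 0 − 1 + 1 = 0
C5: 2C, 1H, 1F → 0 − 1 + 1 = 0
C6: 1C, 3H → 0 − 3 = -3
2 carbons (C2, C6) meet the condition.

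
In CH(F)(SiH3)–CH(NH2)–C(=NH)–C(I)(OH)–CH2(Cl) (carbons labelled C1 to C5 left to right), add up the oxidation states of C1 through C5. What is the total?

+2

Count +1 for every bond to an atom more electronegative than carbon and −1 for every bond to one less electronegative; C–C bonds are 0. Tallying each carbon:
C1: 1C, 1H, 1F, 1Si → 0 − 1 + 1 − 1 = -1
C2: 2C, 1H, 1N → 0 − 1 + 1 = 0
C3: 2C, 2N → 0 + 2 = +2
C4: 2C, 1O, 1I → 0 + 1 + 1 = +2
C5: 1C, 2H, 1Cl → 0 − 2 + 1 = -1
Sum = -1 + 0 + 2 + 2 − 1 = +2.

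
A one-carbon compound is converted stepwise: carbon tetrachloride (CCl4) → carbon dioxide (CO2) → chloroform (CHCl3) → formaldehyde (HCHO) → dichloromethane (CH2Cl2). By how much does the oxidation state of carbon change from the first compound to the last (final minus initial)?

Carbon oxidation states along the series — carbon tetrachloride: +4, carbon dioxide: +4, chloroform: +2, formaldehyde: 0, dichloromethane: 0.
Net change = 0 − (+4) = -4.

-4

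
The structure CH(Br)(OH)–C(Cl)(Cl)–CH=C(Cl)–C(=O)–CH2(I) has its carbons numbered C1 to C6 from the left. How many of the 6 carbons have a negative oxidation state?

Assign +1 per bond to O/N/halogen, −1 per bond to H or an electropositive element, and 0 per bond to carbon. Tallying each carbon:
C1: 1C, 1H, 1O, 1Br → 0 − 1 + 1 + 1 = +1
C2: 2C, 2Cl → 0 + 2 = +2
C3: 3C, 1H → 0 − 1 = -1
C4: 3C, 1Cl → 0 + 1 = +1
C5: 2C, 2O → 0 + 2 = +2
C6: 1C, 2H, 1I → 0 − 2 + 1 = -1
2 carbons (C3, C6) meet the condition.

2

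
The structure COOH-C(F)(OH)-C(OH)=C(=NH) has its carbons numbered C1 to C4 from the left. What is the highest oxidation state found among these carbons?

Count +1 for every bond to an atom more electronegative than carbon and −1 for every bond to one less electronegative; C–C bonds are 0. Tallying each carbon:
C1: 1C, 3O → 0 + 3 = +3
C2: 2C, 1O, 1F → 0 + 1 + 1 = +2
C3: 3C, 1O → 0 + 1 = +1
C4: 2C, 2N → 0 + 2 = +2
The highest value is +3.

+3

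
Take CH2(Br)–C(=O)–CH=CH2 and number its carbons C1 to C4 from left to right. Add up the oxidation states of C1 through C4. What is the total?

Assign +1 per bond to O/N/halogen, −1 per bond to H or an electropositive element, and 0 per bond to carbon. Tallying each carbon:
C1: 1C, 2H, 1Br → 0 − 2 + 1 = -1
C2: 2C, 2O → 0 + 2 = +2
C3: 3C, 1H → 0 − 1 = -1
C4: 2C, 2H → 0 − 2 = -2
Sum = -1 + 2 − 1 − 2 = -2.

-2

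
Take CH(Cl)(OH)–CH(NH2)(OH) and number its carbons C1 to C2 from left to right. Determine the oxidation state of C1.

+1

Count +1 for every bond to an atom more electronegative than carbon and −1 for every bond to one less electronegative; C–C bonds are 0.
C1 has one bond to C (0), one bond to H (-1), one bond to Cl (+1), one bond to O (+1).
Oxidation state = 0 − 1 + 1 + 1 = +1.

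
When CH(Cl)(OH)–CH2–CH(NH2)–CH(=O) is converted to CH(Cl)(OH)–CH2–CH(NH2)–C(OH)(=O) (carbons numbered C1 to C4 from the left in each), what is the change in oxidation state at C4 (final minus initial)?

+2

Before: C4 has 1 bond to C, 1 bond to H, 2 bonds to O → oxidation state +1.
After: C4 has 1 bond to C, 3 bonds to O → oxidation state +3.
Δ = +3 − (+1) = +2, so this is an oxidation at C4.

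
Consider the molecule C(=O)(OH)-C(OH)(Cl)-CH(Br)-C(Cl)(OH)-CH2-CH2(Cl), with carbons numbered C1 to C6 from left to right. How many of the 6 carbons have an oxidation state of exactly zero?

Count +1 for every bond to an atom more electronegative than carbon and −1 for every bond to one less electronegative; C–C bonds are 0. Tallying each carbon:
C1: 1C, 3O → 0 + 3 = +3
C2: 2C, 1O, 1Cl → 0 + 1 + 1 = +2
C3: 2C, 1H, 1Br → 0 − 1 + 1 = 0
C4: 2C, 1O, 1Cl → 0 + 1 + 1 = +2
C5: 2C, 2H → 0 − 2 = -2
C6: 1C, 2H, 1Cl → 0 − 2 + 1 = -1
1 carbon (C3) meets the condition.

1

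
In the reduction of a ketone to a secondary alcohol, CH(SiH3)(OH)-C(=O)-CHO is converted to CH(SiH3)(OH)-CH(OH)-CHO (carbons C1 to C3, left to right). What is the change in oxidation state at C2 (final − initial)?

Before: C2 has 2 bonds to C, 2 bonds to O → oxidation state +2.
After: C2 has 2 bonds to C, 1 bond to H, 1 bond to O → oxidation state 0.
Δ = 0 − (+2) = -2, so this is a reduction at C2.

-2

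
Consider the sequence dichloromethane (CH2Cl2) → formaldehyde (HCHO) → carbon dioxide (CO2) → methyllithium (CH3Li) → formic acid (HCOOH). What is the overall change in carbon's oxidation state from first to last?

+2

Carbon oxidation states along the series — dichloromethane: 0, formaldehyde: 0, carbon dioxide: +4, methyllithium: -4, formic acid: +2.
Net change = +2 − (0) = +2.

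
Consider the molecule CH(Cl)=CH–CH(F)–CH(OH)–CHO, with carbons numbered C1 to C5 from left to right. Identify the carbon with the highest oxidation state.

Tallying each carbon's bonds:
C1: 2C, 1H, 1Cl → 0 − 1 + 1 = 0
C2: 3C, 1H → 0 − 1 = -1
C3: 2C, 1H, 1F → 0 − 1 + 1 = 0
C4: 2C, 1H, 1O → 0 − 1 + 1 = 0
C5: 1C, 1H, 2O → 0 − 1 + 2 = +1
The most oxidised carbon is C5 at +1.

C5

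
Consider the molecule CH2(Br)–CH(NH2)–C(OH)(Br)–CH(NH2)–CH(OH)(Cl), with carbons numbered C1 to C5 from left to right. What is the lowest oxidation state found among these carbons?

Each bond to a more electronegative atom (O, N, halogen) counts +1, each bond to a less electronegative atom (H, metal, B, Si) counts −1, and each C–C bond counts 0. Tallying each carbon:
C1: 1C, 2H, 1Br → 0 − 2 + 1 = -1
C2: 2C, 1H, 1N → 0 − 1 + 1 = 0
C3: 2C, 1O, 1Br → 0 + 1 + 1 = +2
C4: 2C, 1H, 1N → 0 − 1 + 1 = 0
C5: 1C, 1H, 1O, 1Cl → 0 − 1 + 1 + 1 = +1
The lowest value is -1.

-1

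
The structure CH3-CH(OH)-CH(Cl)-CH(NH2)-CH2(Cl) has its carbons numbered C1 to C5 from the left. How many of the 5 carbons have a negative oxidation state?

2

Bonds to more-electronegative neighbours contribute +1 each, bonds to H or metals contribute −1 each, and C–C bonds contribute 0. Tallying each carbon:
C1: 1C, 3H → 0 − 3 = -3
C2: 2C, 1H, 1O → 0 − 1 + 1 = 0
C3: 2C, 1H, 1Cl → 0 − 1 + 1 = 0
C4: 2C, 1H, 1N → 0 − 1 + 1 = 0
C5: 1C, 2H, 1Cl → 0 − 2 + 1 = -1
2 carbons (C1, C5) meet the condition.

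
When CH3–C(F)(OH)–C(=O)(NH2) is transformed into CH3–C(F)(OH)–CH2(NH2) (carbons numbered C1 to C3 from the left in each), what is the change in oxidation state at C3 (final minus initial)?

-4

Before: C3 has 1 bond to C, 2 bonds to O, 1 bond to N → oxidation state +3.
After: C3 has 1 bond to C, 2 bonds to H, 1 bond to N → oxidation state -1.
Δ = -1 − (+3) = -4, so this is a reduction at C3.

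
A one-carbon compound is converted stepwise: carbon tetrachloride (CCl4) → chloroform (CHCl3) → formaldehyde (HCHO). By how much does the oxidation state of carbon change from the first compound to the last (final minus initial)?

Carbon oxidation states along the series — carbon tetrachloride: +4, chloroform: +2, formaldehyde: 0.
Net change = 0 − (+4) = -4.

-4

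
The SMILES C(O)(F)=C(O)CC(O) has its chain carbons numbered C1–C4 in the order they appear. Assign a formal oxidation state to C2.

C2 has a double bond to C (2×0 = 0), one bond to C (0), one bond to O (+1).
Oxidation state = 0 + 0 + 1 = +1.

+1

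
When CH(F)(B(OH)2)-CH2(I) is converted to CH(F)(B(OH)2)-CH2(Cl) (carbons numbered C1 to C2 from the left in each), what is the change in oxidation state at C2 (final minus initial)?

0

Before: C2 has 1 bond to C, 2 bonds to H, 1 bond to I → oxidation state -1.
After: C2 has 1 bond to C, 2 bonds to H, 1 bond to Cl → oxidation state -1.
Δ = -1 − (-1) = 0, so no net redox change at C2.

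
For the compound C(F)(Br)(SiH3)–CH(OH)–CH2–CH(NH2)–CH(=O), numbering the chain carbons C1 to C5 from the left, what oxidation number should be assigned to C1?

+1

Count +1 for every bond to an atom more electronegative than carbon and −1 for every bond to one less electronegative; C–C bonds are 0.
C1 has one bond to C (0), one bond to F (+1), one bond to Br (+1), one bond to Si (-1).
Oxidation state = 0 + 1 + 1 − 1 = +1.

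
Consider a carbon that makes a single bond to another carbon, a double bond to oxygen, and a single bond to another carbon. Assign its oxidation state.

Each bond to a more electronegative atom (O, N, halogen) counts +1, each bond to a less electronegative atom (H, metal, B, Si) counts −1, and each C–C bond counts 0.
The carbon has one bond to C (0), one bond to C (0), a double bond to O (2×+1 = +2).
Oxidation state = 0 + 0 + 2 = +2.

+2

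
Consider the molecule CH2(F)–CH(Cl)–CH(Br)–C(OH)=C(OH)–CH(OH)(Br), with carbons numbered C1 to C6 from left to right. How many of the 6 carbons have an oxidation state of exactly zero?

Tallying each carbon's bonds:
C1: 1C, 2H, 1F → 0 − 2 + 1 = -1
C2: 2C, 1H, 1Cl → 0 − 1 + 1 = 0
C3: 2C, 1H, 1Br → 0 − 1 + 1 = 0
C4: 3C, 1O → 0 + 1 = +1
C5: 3C, 1O → 0 + 1 = +1
C6: 1C, 1H, 1O, 1Br → 0 − 1 + 1 + 1 = +1
2 carbons (C2, C3) meet the condition.

2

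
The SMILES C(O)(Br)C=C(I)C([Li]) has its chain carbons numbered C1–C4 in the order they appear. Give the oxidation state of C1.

+1

C1 has one bond to C (0), one bond to H (-1), one bond to O (+1), one bond to Br (+1).
Oxidation state = 0 − 1 + 1 + 1 = +1.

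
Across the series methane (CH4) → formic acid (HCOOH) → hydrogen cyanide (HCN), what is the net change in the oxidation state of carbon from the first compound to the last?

Carbon oxidation states along the series — methane: -4, formic acid: +2, hydrogen cyanide: +2.
Net change = +2 − (-4) = +6.

+6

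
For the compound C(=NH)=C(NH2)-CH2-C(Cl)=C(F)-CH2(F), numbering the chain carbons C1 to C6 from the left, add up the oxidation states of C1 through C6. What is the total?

Assign +1 per bond to O/N/halogen, −1 per bond to H or an electropositive element, and 0 per bond to carbon. Tallying each carbon:
C1: 2C, 2N → 0 + 2 = +2
C2: 3C, 1N → 0 + 1 = +1
C3: 2C, 2H → 0 − 2 = -2
C4: 3C, 1Cl → 0 + 1 = +1
C5: 3C, 1F → 0 + 1 = +1
C6: 1C, 2H, 1F → 0 − 2 + 1 = -1
Sum = +2 + 1 − 2 + 1 + 1 − 1 = +2.

+2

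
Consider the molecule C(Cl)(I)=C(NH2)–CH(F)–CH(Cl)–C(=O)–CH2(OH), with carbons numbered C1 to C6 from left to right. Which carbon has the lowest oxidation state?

C6

Bonds to more-electronegative neighbours contribute +1 each, bonds to H or metals contribute −1 each, and C–C bonds contribute 0. Tallying each carbon:
C1: 2C, 1Cl, 1I → 0 + 1 + 1 = +2
C2: 3C, 1N → 0 + 1 = +1
C3: 2C, 1H, 1F → 0 − 1 + 1 = 0
C4: 2C, 1H, 1Cl → 0 − 1 + 1 = 0
C5: 2C, 2O → 0 + 2 = +2
C6: 1C, 2H, 1O → 0 − 2 + 1 = -1
The most reduced carbon is C6 at -1.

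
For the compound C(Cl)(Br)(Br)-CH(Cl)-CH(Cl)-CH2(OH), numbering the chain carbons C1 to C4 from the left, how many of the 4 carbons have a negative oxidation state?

1

Count +1 for every bond to an atom more electronegative than carbon and −1 for every bond to one less electronegative; C–C bonds are 0. Tallying each carbon:
C1: 1C, 1Cl, 2Br → 0 + 1 + 2 = +3
C2: 2C, 1H, 1Cl → 0 − 1 + 1 = 0
C3: 2C, 1H, 1Cl → 0 − 1 + 1 = 0
C4: 1C, 2H, 1O → 0 − 2 + 1 = -1
1 carbon (C4) meets the condition.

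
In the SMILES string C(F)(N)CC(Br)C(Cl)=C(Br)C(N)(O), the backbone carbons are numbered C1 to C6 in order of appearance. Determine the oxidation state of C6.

+1

Bonds to more-electronegative neighbours contribute +1 each, bonds to H or metals contribute −1 each, and C–C bonds contribute 0.
C6 has one bond to C (0), one bond to N (+1), one bond to H (-1), one bond to O (+1).
Oxidation state = 0 + 1 − 1 + 1 = +1.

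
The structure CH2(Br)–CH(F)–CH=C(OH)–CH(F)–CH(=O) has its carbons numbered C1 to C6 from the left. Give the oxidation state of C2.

C2 has one bond to C (0), one bond to C (0), one bond to F (+1), one bond to H (-1).
Oxidation state = 0 + 0 + 1 − 1 = 0.

0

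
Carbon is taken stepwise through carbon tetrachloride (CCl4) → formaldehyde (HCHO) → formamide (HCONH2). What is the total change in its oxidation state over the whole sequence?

Carbon oxidation states along the series — carbon tetrachloride: +4, formaldehyde: 0, formamide: +2.
Net change = +2 − (+4) = -2.

-2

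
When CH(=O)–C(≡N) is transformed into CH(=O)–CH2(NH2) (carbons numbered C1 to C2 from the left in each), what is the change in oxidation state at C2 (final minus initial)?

Before: C2 has 1 bond to C, 3 bonds to N → oxidation state +3.
After: C2 has 1 bond to C, 2 bonds to H, 1 bond to N → oxidation state -1.
Δ = -1 − (+3) = -4, so this is a reduction at C2.

-4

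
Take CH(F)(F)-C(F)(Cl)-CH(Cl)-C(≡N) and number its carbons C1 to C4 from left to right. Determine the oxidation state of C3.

C3 has one bond to C (0), one bond to C (0), one bond to H (-1), one bond to Cl (+1).
Oxidation state = 0 + 0 − 1 + 1 = 0.

0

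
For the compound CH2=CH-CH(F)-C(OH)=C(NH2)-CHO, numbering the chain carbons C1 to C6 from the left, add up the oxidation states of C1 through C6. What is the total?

Count +1 for every bond to an atom more electronegative than carbon and −1 for every bond to one less electronegative; C–C bonds are 0. Tallying each carbon:
C1: 2C, 2H → 0 − 2 = -2
C2: 3C, 1H → 0 − 1 = -1
C3: 2C, 1H, 1F → 0 − 1 + 1 = 0
C4: 3C, 1O → 0 + 1 = +1
C5: 3C, 1N → 0 + 1 = +1
C6: 1C, 1H, 2O → 0 − 1 + 2 = +1
Sum = -2 − 1 + 0 + 1 + 1 + 1 = 0.

0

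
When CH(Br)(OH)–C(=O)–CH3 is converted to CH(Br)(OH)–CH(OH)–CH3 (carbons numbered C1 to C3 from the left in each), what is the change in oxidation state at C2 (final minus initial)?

Before: C2 has 2 bonds to C, 2 bonds to O → oxidation state +2.
After: C2 has 2 bonds to C, 1 bond to H, 1 bond to O → oxidation state 0.
Δ = 0 − (+2) = -2, so this is a reduction at C2.

-2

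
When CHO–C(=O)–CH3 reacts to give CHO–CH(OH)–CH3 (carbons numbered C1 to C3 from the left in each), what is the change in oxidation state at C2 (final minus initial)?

Before: C2 has 2 bonds to C, 2 bonds to O → oxidation state +2.
After: C2 has 2 bonds to C, 1 bond to H, 1 bond to O → oxidation state 0.
Δ = 0 − (+2) = -2, so this is a reduction at C2.

-2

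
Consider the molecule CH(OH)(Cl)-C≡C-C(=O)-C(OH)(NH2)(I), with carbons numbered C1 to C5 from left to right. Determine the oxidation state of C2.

C2 has one bond to C (0), a triple bond to C (3×0 = 0).
Oxidation state = 0 + 0 = 0.

0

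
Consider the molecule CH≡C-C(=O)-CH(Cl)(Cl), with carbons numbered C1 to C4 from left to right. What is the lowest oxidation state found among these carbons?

Tallying each carbon's bonds:
C1: 3C, 1H → 0 − 1 = -1
C2: 4C → 0 = 0
C3: 2C, 2O → 0 + 2 = +2
C4: 1C, 1H, 2Cl → 0 − 1 + 2 = +1
The lowest value is -1.

-1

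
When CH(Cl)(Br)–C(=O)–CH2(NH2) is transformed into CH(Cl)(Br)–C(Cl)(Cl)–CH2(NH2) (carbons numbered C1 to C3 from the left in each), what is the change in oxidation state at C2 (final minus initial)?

0

Before: C2 has 2 bonds to C, 2 bonds to O → oxidation state +2.
After: C2 has 2 bonds to C, 2 bonds to Cl → oxidation state +2.
Δ = +2 − (+2) = 0, so no net redox change at C2.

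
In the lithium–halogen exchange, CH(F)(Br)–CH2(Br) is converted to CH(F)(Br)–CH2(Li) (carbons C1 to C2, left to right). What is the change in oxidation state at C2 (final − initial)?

-2

Before: C2 has 1 bond to C, 2 bonds to H, 1 bond to Br → oxidation state -1.
After: C2 has 1 bond to C, 2 bonds to H, 1 bond to Li → oxidation state -3.
Δ = -3 − (-1) = -2, so this is a reduction at C2.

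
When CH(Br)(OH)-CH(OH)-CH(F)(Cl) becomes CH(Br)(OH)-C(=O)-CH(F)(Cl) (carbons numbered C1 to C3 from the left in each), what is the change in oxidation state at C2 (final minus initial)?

+2

Before: C2 has 2 bonds to C, 1 bond to H, 1 bond to O → oxidation state 0.
After: C2 has 2 bonds to C, 2 bonds to O → oxidation state +2.
Δ = +2 − (0) = +2, so this is an oxidation at C2.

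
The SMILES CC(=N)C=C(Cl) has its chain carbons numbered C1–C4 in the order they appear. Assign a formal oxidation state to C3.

-1

Assign +1 per bond to O/N/halogen, −1 per bond to H or an electropositive element, and 0 per bond to carbon.
C3 has one bond to C (0), a double bond to C (2×0 = 0), one bond to H (-1).
Oxidation state = 0 + 0 − 1 = -1.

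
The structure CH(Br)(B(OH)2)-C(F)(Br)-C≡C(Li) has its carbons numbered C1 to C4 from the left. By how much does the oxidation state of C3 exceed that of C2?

-2

C3: 4C → 0 = 0
C2: 2C, 1F, 1Br → 0 + 1 + 1 = +2
Difference: 0 − (+2) = -2.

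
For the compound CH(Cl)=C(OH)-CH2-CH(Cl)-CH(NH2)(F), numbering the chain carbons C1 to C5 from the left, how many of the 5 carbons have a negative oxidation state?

Tallying each carbon's bonds:
C1: 2C, 1H, 1Cl → 0 − 1 + 1 = 0
C2: 3C, 1O → 0 + 1 = +1
C3: 2C, 2H → 0 − 2 = -2
C4: 2C, 1H, 1Cl → 0 − 1 + 1 = 0
C5: 1C, 1H, 1N, 1F → 0 − 1 + 1 + 1 = +1
1 carbon (C3) meets the condition.

1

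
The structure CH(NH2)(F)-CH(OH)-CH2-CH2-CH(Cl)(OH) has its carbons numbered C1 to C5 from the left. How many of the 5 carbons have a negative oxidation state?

2

Tallying each carbon's bonds:
C1: 1C, 1H, 1N, 1F → 0 − 1 + 1 + 1 = +1
C2: 2C, 1H, 1O → 0 − 1 + 1 = 0
C3: 2C, 2H → 0 − 2 = -2
C4: 2C, 2H → 0 − 2 = -2
C5: 1C, 1H, 1O, 1Cl → 0 − 1 + 1 + 1 = +1
2 carbons (C3, C4) meet the condition.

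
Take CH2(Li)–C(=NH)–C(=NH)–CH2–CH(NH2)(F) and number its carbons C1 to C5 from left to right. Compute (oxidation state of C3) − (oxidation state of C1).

+5

C3: 2C, 2N → 0 + 2 = +2
C1: 1C, 2H, 1Li → 0 − 2 − 1 = -3
Difference: +2 − (-3) = +5.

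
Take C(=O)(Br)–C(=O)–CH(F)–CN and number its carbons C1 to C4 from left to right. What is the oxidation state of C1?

C1 has one bond to C (0), a double bond to O (2×+1 = +2), one bond to Br (+1).
Oxidation state = 0 + 2 + 1 = +3.

+3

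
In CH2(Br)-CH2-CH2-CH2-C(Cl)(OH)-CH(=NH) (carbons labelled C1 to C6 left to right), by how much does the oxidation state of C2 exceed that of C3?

C2: 2C, 2H → 0 − 2 = -2
C3: 2C, 2H → 0 − 2 = -2
Difference: -2 − (-2) = 0.

0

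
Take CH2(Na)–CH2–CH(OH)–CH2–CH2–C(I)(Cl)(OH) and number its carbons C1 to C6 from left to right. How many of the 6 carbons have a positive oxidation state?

Each bond to a more electronegative atom (O, N, halogen) counts +1, each bond to a less electronegative atom (H, metal, B, Si) counts −1, and each C–C bond counts 0. Tallying each carbon:
C1: 1C, 2H, 1Na → 0 − 2 − 1 = -3
C2: 2C, 2H → 0 − 2 = -2
C3: 2C, 1H, 1O → 0 − 1 + 1 = 0
C4: 2C, 2H → 0 − 2 = -2
C5: 2C, 2H → 0 − 2 = -2
C6: 1C, 1O, 1Cl, 1I → 0 + 1 + 1 + 1 = +3
1 carbon (C6) meets the condition.

1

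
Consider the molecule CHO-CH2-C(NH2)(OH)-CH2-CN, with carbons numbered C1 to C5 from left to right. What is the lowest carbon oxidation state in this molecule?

-2

Tallying each carbon's bonds:
C1: 1C, 1H, 2O → 0 − 1 + 2 = +1
C2: 2C, 2H → 0 − 2 = -2
C3: 2C, 1O, 1N → 0 + 1 + 1 = +2
C4: 2C, 2H → 0 − 2 = -2
C5: 1C, 3N → 0 + 3 = +3
The lowest value is -2.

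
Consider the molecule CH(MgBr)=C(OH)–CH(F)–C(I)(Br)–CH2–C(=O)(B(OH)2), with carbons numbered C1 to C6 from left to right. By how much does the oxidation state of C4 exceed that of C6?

+1

C4: 2C, 1Br, 1I → 0 + 1 + 1 = +2
C6: 1C, 2O, 1B → 0 + 2 − 1 = +1
Difference: +2 − (+1) = +1.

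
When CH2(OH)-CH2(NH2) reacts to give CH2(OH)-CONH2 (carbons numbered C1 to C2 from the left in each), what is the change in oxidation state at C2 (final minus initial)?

+4

Before: C2 has 1 bond to C, 2 bonds to H, 1 bond to N → oxidation state -1.
After: C2 has 1 bond to C, 2 bonds to O, 1 bond to N → oxidation state +3.
Δ = +3 − (-1) = +4, so this is an oxidation at C2.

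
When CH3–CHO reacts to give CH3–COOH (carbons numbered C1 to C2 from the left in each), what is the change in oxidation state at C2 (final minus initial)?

+2

Before: C2 has 1 bond to C, 1 bond to H, 2 bonds to O → oxidation state +1.
After: C2 has 1 bond to C, 3 bonds to O → oxidation state +3.
Δ = +3 − (+1) = +2, so this is an oxidation at C2.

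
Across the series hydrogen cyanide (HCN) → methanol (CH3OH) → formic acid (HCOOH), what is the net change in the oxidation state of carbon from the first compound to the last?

Carbon oxidation states along the series — hydrogen cyanide: +2, methanol: -2, formic acid: +2.
Net change = +2 − (+2) = 0.

0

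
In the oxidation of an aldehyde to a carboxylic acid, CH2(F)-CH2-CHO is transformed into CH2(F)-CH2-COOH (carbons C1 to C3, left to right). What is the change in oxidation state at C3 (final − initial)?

Before: C3 has 1 bond to C, 1 bond to H, 2 bonds to O → oxidation state +1.
After: C3 has 1 bond to C, 3 bonds to O → oxidation state +3.
Δ = +3 − (+1) = +2, so this is an oxidation at C3.

+2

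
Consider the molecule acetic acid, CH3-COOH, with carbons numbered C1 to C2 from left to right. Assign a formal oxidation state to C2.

Bonds to more-electronegative neighbours contribute +1 each, bonds to H or metals contribute −1 each, and C–C bonds contribute 0.
C2 has a double bond to O (2×+1 = +2), one bond to O (+1), one bond to C (0).
Oxidation state = +2 + 1 + 0 = +3.

+3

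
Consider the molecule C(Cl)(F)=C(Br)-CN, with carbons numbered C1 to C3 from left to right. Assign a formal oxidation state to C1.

Bonds to more-electronegative neighbours contribute +1 each, bonds to H or metals contribute −1 each, and C–C bonds contribute 0.
C1 has a double bond to C (2×0 = 0), one bond to Cl (+1), one bond to F (+1).
Oxidation state = 0 + 1 + 1 = +2.

+2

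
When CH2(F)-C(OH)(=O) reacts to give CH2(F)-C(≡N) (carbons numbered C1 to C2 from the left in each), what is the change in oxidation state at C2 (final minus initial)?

Before: C2 has 1 bond to C, 3 bonds to O → oxidation state +3.
After: C2 has 1 bond to C, 3 bonds to N → oxidation state +3.
Δ = +3 − (+3) = 0, so no net redox change at C2.

0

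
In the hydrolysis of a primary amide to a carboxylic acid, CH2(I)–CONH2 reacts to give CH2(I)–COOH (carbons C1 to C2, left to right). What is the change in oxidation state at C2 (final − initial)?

Before: C2 has 1 bond to C, 2 bonds to O, 1 bond to N → oxidation state +3.
After: C2 has 1 bond to C, 3 bonds to O → oxidation state +3.
Δ = +3 − (+3) = 0, so no net redox change at C2.

0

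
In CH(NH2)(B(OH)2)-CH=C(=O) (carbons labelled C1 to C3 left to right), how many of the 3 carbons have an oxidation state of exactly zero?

0

Tallying each carbon's bonds:
C1: 1C, 1H, 1N, 1B → 0 − 1 + 1 − 1 = -1
C2: 3C, 1H → 0 − 1 = -1
C3: 2C, 2O → 0 + 2 = +2
0 carbons meet the condition.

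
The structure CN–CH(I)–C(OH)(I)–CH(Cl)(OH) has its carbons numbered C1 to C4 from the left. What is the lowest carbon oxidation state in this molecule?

Each bond to a more electronegative atom (O, N, halogen) counts +1, each bond to a less electronegative atom (H, metal, B, Si) counts −1, and each C–C bond counts 0. Tallying each carbon:
C1: 1C, 3N → 0 + 3 = +3
C2: 2C, 1H, 1I → 0 − 1 + 1 = 0
C3: 2C, 1O, 1I → 0 + 1 + 1 = +2
C4: 1C, 1H, 1O, 1Cl → 0 − 1 + 1 + 1 = +1
The lowest value is 0.

0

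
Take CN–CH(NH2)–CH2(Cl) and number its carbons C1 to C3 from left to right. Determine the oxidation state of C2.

Each bond to a more electronegative atom (O, N, halogen) counts +1, each bond to a less electronegative atom (H, metal, B, Si) counts −1, and each C–C bond counts 0.
C2 has one bond to C (0), one bond to C (0), one bond to N (+1), one bond to H (-1).
Oxidation state = 0 + 0 + 1 − 1 = 0.

0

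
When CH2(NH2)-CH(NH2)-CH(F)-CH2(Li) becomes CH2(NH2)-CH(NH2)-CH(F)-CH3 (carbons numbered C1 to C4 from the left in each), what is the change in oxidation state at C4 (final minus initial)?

0

Before: C4 has 1 bond to C, 2 bonds to H, 1 bond to Li → oxidation state -3.
After: C4 has 1 bond to C, 3 bonds to H → oxidation state -3.
Δ = -3 − (-3) = 0, so no net redox change at C4.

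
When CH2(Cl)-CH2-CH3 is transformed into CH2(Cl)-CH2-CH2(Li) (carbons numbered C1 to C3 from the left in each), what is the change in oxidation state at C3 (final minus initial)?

0

Before: C3 has 1 bond to C, 3 bonds to H → oxidation state -3.
After: C3 has 1 bond to C, 2 bonds to H, 1 bond to Li → oxidation state -3.
Δ = -3 − (-3) = 0, so no net redox change at C3.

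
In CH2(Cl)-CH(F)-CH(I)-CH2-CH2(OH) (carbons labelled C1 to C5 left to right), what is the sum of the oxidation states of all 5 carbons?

Tallying each carbon's bonds:
C1: 1C, 2H, 1Cl → 0 − 2 + 1 = -1
C2: 2C, 1H, 1F → 0 − 1 + 1 = 0
C3: 2C, 1H, 1I → 0 − 1 + 1 = 0
C4: 2C, 2H → 0 − 2 = -2
C5: 1C, 2H, 1O → 0 − 2 + 1 = -1
Sum = -1 + 0 + 0 − 2 − 1 = -4.

-4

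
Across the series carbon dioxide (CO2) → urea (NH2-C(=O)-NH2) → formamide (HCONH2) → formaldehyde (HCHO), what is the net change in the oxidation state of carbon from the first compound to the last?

-4

Carbon oxidation states along the series — carbon dioxide: +4, urea: +4, formamide: +2, formaldehyde: 0.
Net change = 0 − (+4) = -4.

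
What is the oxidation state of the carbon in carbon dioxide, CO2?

+4

Assign +1 per bond to O/N/halogen, −1 per bond to H or an electropositive element, and 0 per bond to carbon.
The carbon has a double bond to O (2×+1 = +2), a double bond to O (2×+1 = +2).
Oxidation state = +2 + 2 = +4.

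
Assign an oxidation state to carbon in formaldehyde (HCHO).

Each bond to a more electronegative atom (O, N, halogen) counts +1, each bond to a less electronegative atom (H, metal, B, Si) counts −1, and each C–C bond counts 0.
The carbon has one bond to H (-1), one bond to H (-1), a double bond to O (2×+1 = +2).
Oxidation state = -1 − 1 + 2 = 0.

0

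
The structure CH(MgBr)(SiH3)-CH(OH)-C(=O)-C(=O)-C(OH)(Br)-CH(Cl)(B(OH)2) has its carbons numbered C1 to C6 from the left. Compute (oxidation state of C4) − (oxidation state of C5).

C4: 2C, 2O → 0 + 2 = +2
C5: 2C, 1O, 1Br → 0 + 1 + 1 = +2
Difference: +2 − (+2) = 0.

0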